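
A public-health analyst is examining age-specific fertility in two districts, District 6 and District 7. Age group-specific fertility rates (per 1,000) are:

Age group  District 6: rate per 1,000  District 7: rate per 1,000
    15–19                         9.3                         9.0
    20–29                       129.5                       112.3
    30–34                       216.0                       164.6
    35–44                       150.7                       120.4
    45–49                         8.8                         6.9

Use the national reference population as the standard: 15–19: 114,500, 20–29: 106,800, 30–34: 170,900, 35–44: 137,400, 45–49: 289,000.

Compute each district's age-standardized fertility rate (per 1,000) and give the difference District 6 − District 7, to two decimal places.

Standard total = 818,600; weights = 0.1399, 0.1305, 0.2088, 0.1678, 0.3530.
District 6: 0.1399×9.3 + 0.1305×129.5 + 0.2088×216.0 + 0.1678×150.7 + 0.3530×8.8 = 91.6922 per 1,000.
District 7: 0.1399×9.0 + 0.1305×112.3 + 0.2088×164.6 + 0.1678×120.4 + 0.3530×6.9 = 72.9188 per 1,000.
Difference = 91.6922 − 72.9188 = 18.7734.

18.77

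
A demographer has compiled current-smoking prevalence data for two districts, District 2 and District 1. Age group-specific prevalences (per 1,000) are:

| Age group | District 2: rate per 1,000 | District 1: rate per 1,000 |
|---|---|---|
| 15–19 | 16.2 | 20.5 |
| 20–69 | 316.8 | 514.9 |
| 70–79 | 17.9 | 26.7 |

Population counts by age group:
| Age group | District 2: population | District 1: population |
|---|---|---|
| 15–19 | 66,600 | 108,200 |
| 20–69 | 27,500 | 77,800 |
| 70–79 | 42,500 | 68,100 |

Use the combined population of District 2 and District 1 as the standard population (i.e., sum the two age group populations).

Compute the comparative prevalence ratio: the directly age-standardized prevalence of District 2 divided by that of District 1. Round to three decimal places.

Combined standard total = 390,700; weights = 0.4474, 0.2695, 0.2831.
District 2: 0.4474×16.2 + 0.2695×316.8 + 0.2831×17.9 = 97.6978 per 1,000.
District 1: 0.4474×20.5 + 0.2695×514.9 + 0.2831×26.7 = 155.5039 per 1,000.
Ratio = 97.6978 ÷ 155.5039 = 0.62827.

0.628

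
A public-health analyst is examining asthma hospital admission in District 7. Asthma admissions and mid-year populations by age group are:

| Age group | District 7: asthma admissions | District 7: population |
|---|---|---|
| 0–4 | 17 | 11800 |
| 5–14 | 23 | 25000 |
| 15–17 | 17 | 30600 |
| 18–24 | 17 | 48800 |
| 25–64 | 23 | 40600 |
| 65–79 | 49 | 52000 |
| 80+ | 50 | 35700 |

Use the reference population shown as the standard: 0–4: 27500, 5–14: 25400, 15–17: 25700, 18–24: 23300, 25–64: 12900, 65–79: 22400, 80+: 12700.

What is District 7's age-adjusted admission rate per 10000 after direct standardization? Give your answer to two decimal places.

8.78

Age-specific rates per 10000 for District 7: 14.41, 9.20, 5.56, 3.48, 5.67, 9.42, 14.01.
Standard total = 149900; weights = 0.1835, 0.1694, 0.1714, 0.1554, 0.0861, 0.1494, 0.0847.
Standardized rate: 0.1835×14.41 + 0.1694×9.20 + 0.1714×5.56 + 0.1554×3.48 + 0.0861×5.67 + 0.1494×9.42 + 0.0847×14.01 = 8.7781 per 10000.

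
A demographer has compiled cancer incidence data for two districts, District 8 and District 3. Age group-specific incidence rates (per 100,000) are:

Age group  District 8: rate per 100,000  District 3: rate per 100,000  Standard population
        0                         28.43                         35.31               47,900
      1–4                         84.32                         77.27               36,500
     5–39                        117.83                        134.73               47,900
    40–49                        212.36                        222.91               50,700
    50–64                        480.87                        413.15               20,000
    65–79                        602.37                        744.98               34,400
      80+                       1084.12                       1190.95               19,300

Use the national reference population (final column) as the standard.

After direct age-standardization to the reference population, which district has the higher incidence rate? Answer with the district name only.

District 3

Standard total = 256,700; weights = 0.1866, 0.1422, 0.1866, 0.1975, 0.0779, 0.1340, 0.0752.
District 8: 0.1866×28.43 + 0.1422×84.32 + 0.1866×117.83 + 0.1975×212.36 + 0.0779×480.87 + 0.1340×602.37 + 0.0752×1084.12 = 280.9218 per 100,000.
District 3: 0.1866×35.31 + 0.1422×77.27 + 0.1866×134.73 + 0.1975×222.91 + 0.0779×413.15 + 0.1340×744.98 + 0.0752×1190.95 = 308.3072 per 100,000.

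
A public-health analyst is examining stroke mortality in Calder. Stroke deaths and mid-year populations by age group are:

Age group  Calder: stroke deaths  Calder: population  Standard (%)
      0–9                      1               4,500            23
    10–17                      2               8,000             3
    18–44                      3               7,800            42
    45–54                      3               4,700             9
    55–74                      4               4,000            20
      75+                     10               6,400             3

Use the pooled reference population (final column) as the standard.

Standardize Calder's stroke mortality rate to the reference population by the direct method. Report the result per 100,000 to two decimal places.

Age-specific rates per 100,000 for Calder: 22.22, 25.00, 38.46, 63.83, 100.00, 156.25.
Standard weights: 0.23, 0.03, 0.42, 0.09, 0.20, 0.03.
Standardized rate: 0.2300×22.22 + 0.0300×25.00 + 0.4200×38.46 + 0.0900×63.83 + 0.2000×100.00 + 0.0300×156.25 = 52.4471 per 100,000.

52.45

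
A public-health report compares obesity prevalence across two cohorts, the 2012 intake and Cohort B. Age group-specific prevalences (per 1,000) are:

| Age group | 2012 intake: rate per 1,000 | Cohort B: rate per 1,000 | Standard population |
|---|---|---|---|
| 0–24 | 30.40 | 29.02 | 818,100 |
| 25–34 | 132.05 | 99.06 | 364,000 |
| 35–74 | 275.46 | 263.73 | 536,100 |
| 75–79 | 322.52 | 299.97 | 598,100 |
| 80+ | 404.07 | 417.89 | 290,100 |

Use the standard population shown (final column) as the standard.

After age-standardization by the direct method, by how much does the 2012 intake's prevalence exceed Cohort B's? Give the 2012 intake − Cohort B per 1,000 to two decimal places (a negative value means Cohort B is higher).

Standard total = 2,606,400; weights = 0.3139, 0.1397, 0.2057, 0.2295, 0.1113.
The 2012 intake: 0.3139×30.40 + 0.1397×132.05 + 0.2057×275.46 + 0.2295×322.52 + 0.1113×404.07 = 203.6259 per 1,000.
Cohort B: 0.3139×29.02 + 0.1397×99.06 + 0.2057×263.73 + 0.2295×299.97 + 0.1113×417.89 = 192.5363 per 1,000.
Difference = 203.6259 − 192.5363 = 11.0895.

11.09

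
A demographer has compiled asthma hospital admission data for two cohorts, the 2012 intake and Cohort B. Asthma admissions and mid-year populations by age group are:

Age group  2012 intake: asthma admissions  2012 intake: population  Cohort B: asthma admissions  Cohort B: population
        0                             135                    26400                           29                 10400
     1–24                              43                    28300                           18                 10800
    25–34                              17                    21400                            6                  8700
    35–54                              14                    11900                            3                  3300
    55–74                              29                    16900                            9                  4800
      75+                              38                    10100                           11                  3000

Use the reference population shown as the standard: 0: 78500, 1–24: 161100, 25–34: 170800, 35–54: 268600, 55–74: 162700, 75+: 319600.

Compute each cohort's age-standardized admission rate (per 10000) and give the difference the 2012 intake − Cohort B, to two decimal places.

Age-specific rates per 10000 for the 2012 intake: 51.14, 15.19, 7.94, 11.76, 17.16, 37.62.
For Cohort B: 27.88, 16.67, 6.90, 9.09, 18.75, 36.67.
Standard total = 1161300; weights = 0.0676, 0.1387, 0.1471, 0.2313, 0.1401, 0.2752.
The 2012 intake: 0.0676×51.14 + 0.1387×15.19 + 0.1471×7.94 + 0.2313×11.76 + 0.1401×17.16 + 0.2752×37.62 = 22.2124 per 10000.
Cohort B: 0.0676×27.88 + 0.1387×16.67 + 0.1471×6.90 + 0.2313×9.09 + 0.1401×18.75 + 0.2752×36.67 = 20.0318 per 10000.
Difference = 22.2124 − 20.0318 = 2.1806.

2.18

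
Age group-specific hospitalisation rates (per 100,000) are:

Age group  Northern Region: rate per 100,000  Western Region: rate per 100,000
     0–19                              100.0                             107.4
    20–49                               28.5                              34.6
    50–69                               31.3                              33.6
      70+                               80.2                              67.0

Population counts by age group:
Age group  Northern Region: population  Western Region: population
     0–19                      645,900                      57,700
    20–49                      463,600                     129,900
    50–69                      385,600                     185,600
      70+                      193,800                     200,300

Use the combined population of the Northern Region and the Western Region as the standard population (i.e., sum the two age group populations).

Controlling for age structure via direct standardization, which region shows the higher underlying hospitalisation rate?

Western Region

Combined standard total = 2,262,400; weights = 0.3110, 0.2623, 0.2525, 0.1742.
The Northern Region: 0.3110×100.0 + 0.2623×28.5 + 0.2525×31.3 + 0.1742×80.2 = 60.4491 per 100,000.
The Western Region: 0.3110×107.4 + 0.2623×34.6 + 0.2525×33.6 + 0.1742×67.0 = 62.6321 per 100,000.
The crude rates (62.42 vs 52.92) would put the Northern Region higher, but that reflects its age composition; once standardized to a common age structure, the Western Region has the higher underlying rate.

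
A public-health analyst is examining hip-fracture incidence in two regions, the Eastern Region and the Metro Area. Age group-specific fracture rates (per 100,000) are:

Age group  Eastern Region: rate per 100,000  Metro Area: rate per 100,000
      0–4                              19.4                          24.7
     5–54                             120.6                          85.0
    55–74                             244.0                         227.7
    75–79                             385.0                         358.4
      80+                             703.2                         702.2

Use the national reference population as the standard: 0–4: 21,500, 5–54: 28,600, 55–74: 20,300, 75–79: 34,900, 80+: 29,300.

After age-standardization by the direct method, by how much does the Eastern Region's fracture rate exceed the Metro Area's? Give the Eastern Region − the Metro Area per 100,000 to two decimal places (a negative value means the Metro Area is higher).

16.29

Standard total = 134,600; weights = 0.1597, 0.2125, 0.1508, 0.2593, 0.2177.
The Eastern Region: 0.1597×19.4 + 0.2125×120.6 + 0.1508×244.0 + 0.2593×385.0 + 0.2177×703.2 = 318.4229 per 100,000.
The Metro Area: 0.1597×24.7 + 0.2125×85.0 + 0.1508×227.7 + 0.2593×358.4 + 0.2177×702.2 = 302.1321 per 100,000.
Difference = 318.4229 − 302.1321 = 16.2908.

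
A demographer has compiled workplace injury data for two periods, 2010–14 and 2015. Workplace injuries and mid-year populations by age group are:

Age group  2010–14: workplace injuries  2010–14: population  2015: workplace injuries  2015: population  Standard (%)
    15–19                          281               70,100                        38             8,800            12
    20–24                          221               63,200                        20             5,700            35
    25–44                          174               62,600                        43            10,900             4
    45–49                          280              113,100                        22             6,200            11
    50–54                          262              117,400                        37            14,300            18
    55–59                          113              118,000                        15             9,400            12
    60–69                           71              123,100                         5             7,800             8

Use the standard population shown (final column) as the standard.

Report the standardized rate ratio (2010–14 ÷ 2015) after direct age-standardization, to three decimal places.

0.883

Age-specific rates per 10,000 for 2010–14: 40.09, 34.97, 27.80, 24.76, 22.32, 9.58, 5.77.
For 2015: 43.18, 35.09, 39.45, 35.48, 25.87, 15.96, 6.41.
Standard weights: 0.12, 0.35, 0.04, 0.11, 0.18, 0.12, 0.08.
2010–14: 0.1200×40.09 + 0.3500×34.97 + 0.0400×27.80 + 0.1100×24.76 + 0.1800×22.32 + 0.1200×9.58 + 0.0800×5.77 = 26.5119 per 10,000.
2015: 0.1200×43.18 + 0.3500×35.09 + 0.0400×39.45 + 0.1100×35.48 + 0.1800×25.87 + 0.1200×15.96 + 0.0800×6.41 = 30.0288 per 10,000.
Ratio = 26.5119 ÷ 30.0288 = 0.88288.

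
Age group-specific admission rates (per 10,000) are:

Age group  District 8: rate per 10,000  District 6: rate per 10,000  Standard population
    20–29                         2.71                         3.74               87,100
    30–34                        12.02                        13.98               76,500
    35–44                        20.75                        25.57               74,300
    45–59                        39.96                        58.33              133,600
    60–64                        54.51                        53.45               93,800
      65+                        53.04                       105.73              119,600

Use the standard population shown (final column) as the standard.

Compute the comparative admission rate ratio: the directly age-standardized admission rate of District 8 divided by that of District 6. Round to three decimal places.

0.678

Standard total = 584,900; weights = 0.1489, 0.1308, 0.1270, 0.2284, 0.1604, 0.2045.
District 8: 0.1489×2.71 + 0.1308×12.02 + 0.1270×20.75 + 0.2284×39.96 + 0.1604×54.51 + 0.2045×53.04 = 33.3263 per 10,000.
District 6: 0.1489×3.74 + 0.1308×13.98 + 0.1270×25.57 + 0.2284×58.33 + 0.1604×53.45 + 0.2045×105.73 = 49.1484 per 10,000.
Ratio = 33.3263 ÷ 49.1484 = 0.67808.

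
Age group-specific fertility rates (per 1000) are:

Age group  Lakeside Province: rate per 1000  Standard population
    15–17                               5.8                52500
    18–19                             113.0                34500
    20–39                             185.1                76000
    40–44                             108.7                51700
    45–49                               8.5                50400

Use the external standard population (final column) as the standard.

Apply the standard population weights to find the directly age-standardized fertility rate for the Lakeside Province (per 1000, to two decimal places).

Standard total = 265100; weights = 0.1980, 0.1301, 0.2867, 0.1950, 0.1901.
Standardized rate: 0.1980×5.8 + 0.1301×113.0 + 0.2867×185.1 + 0.1950×108.7 + 0.1901×8.5 = 91.7344 per 1000.

91.73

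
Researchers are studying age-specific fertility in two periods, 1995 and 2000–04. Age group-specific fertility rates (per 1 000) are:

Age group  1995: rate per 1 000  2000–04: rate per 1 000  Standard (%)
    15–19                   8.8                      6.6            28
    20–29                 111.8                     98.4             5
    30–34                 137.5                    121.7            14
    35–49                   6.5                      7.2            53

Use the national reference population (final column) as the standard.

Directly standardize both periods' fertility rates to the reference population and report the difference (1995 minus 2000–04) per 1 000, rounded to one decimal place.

Standard weights: 0.28, 0.05, 0.14, 0.53.
1995: 0.2800×8.8 + 0.0500×111.8 + 0.1400×137.5 + 0.5300×6.5 = 30.7490 per 1 000.
2000–04: 0.2800×6.6 + 0.0500×98.4 + 0.1400×121.7 + 0.5300×7.2 = 27.6220 per 1 000.
Difference = 30.7490 − 27.6220 = 3.1270.

3.1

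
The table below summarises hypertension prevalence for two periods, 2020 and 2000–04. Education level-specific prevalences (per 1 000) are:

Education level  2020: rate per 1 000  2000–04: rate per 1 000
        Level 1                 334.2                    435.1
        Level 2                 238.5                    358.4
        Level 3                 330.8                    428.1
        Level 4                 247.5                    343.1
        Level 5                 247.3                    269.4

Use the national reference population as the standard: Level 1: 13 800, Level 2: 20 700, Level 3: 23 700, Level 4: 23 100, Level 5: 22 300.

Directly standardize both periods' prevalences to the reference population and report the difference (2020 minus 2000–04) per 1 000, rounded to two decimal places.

Standard total = 103 600; weights = 0.1332, 0.1998, 0.2288, 0.2230, 0.2153.
2020: 0.1332×334.2 + 0.1998×238.5 + 0.2288×330.8 + 0.2230×247.5 + 0.2153×247.3 = 276.2636 per 1 000.
2000–04: 0.1332×435.1 + 0.1998×358.4 + 0.2288×428.1 + 0.2230×343.1 + 0.2153×269.4 = 361.9929 per 1 000.
Difference = 276.2636 − 361.9929 = -85.7292.

-85.73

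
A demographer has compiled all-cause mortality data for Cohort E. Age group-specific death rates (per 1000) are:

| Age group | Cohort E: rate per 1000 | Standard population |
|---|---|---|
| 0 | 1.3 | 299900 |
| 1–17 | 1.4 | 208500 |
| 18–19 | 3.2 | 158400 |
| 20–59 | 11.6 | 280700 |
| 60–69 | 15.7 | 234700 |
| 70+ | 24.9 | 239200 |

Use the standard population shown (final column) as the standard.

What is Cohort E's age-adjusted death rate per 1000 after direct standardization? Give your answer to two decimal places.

Standard total = 1421400; weights = 0.2110, 0.1467, 0.1114, 0.1975, 0.1651, 0.1683.
Standardized rate: 0.2110×1.3 + 0.1467×1.4 + 0.1114×3.2 + 0.1975×11.6 + 0.1651×15.7 + 0.1683×24.9 = 9.9097 per 1000.

9.91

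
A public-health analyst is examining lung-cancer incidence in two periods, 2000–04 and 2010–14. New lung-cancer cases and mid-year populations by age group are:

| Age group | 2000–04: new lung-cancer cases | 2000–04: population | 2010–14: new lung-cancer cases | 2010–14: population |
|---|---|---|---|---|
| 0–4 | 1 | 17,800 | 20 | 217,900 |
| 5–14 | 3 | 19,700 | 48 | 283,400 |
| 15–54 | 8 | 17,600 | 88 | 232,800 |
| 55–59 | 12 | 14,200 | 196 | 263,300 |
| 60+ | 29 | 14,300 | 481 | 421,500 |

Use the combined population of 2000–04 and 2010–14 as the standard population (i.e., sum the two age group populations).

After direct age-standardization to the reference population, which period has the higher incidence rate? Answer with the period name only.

Age-specific rates per 100,000 for 2000–04: 5.62, 15.23, 45.45, 84.51, 202.80.
For 2010–14: 9.18, 16.94, 37.80, 74.44, 114.12.
Combined standard total = 1,502,500; weights = 0.1569, 0.2017, 0.1667, 0.1847, 0.2900.
2000–04: 0.1569×5.62 + 0.2017×15.23 + 0.1667×45.45 + 0.1847×84.51 + 0.2900×202.80 = 85.9577 per 100,000.
2010–14: 0.1569×9.18 + 0.2017×16.94 + 0.1667×37.80 + 0.1847×74.44 + 0.2900×114.12 = 58.0042 per 100,000.

2000–04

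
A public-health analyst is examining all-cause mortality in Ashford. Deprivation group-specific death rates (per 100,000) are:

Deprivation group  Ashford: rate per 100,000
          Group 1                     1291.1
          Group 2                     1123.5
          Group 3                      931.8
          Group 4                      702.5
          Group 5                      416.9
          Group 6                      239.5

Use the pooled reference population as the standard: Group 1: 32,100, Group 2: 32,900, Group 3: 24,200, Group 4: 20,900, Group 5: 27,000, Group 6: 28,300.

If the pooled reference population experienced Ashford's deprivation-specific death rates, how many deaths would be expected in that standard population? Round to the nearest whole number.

1337

Expected deaths = Σ (standard pop × deprivation-specific rate ÷ 100,000)
= 32,100×1291.1/100,000 + 32,900×1123.5/100,000 + 24,200×931.8/100,000 + 20,900×702.5/100,000 + 27,000×416.9/100,000 + 28,300×239.5/100,000
= 414.44 + 369.63 + 225.50 + 146.82 + 112.56 + 67.78 = 1336.73.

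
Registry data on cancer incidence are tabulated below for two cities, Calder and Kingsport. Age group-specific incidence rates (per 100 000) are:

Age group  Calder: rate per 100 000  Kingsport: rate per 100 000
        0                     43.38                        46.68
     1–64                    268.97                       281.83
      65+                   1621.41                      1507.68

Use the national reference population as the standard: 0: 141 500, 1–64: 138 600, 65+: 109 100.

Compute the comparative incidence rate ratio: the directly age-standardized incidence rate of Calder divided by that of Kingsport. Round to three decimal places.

Standard total = 389 200; weights = 0.3636, 0.3561, 0.2803.
Calder: 0.3636×43.38 + 0.3561×268.97 + 0.2803×1621.41 = 566.0672 per 100 000.
Kingsport: 0.3636×46.68 + 0.3561×281.83 + 0.2803×1507.68 = 539.9659 per 100 000.
Ratio = 566.0672 ÷ 539.9659 = 1.04834.

1.048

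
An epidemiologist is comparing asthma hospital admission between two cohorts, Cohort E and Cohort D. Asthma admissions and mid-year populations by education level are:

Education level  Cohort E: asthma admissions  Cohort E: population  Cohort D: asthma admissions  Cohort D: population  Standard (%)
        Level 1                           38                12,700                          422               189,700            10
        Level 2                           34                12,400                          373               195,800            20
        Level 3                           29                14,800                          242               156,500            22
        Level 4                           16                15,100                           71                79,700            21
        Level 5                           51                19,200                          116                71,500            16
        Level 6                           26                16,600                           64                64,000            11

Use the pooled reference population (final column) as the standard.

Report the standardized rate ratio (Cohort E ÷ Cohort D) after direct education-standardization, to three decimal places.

Education-specific rates per 10,000 for Cohort E: 29.92, 27.42, 19.59, 10.60, 26.56, 15.66.
For Cohort D: 22.25, 19.05, 15.46, 8.91, 16.22, 10.00.
Standard weights: 0.10, 0.20, 0.22, 0.21, 0.16, 0.11.
Cohort E: 0.1000×29.92 + 0.2000×27.42 + 0.2200×19.59 + 0.2100×10.60 + 0.1600×26.56 + 0.1100×15.66 = 20.9849 per 10,000.
Cohort D: 0.1000×22.25 + 0.2000×19.05 + 0.2200×15.46 + 0.2100×8.91 + 0.1600×16.22 + 0.1100×10.00 = 15.0031 per 10,000.
Ratio = 20.9849 ÷ 15.0031 = 1.39871.

1.399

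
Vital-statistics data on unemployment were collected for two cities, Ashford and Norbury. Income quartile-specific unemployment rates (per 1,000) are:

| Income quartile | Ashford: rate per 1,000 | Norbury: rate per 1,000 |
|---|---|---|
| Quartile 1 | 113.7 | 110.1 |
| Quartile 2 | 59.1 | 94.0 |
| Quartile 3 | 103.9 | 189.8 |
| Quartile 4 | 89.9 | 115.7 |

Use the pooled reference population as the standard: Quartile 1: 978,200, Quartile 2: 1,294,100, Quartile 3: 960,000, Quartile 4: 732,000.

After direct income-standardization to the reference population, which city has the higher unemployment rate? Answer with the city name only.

Standard total = 3,964,300; weights = 0.2468, 0.3264, 0.2422, 0.1846.
Ashford: 0.2468×113.7 + 0.3264×59.1 + 0.2422×103.9 + 0.1846×89.9 = 89.1087 per 1,000.
Norbury: 0.2468×110.1 + 0.3264×94.0 + 0.2422×189.8 + 0.1846×115.7 = 125.1786 per 1,000.

Norbury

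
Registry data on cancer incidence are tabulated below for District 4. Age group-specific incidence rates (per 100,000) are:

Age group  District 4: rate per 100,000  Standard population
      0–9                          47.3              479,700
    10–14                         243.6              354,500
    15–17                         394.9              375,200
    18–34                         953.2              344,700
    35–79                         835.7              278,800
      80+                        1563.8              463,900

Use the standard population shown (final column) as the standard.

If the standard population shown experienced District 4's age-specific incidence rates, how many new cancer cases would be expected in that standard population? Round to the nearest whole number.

Expected new cancer cases = Σ (standard pop × age-specific rate ÷ 100,000)
= 479,700×47.3/100,000 + 354,500×243.6/100,000 + 375,200×394.9/100,000 + 344,700×953.2/100,000 + 278,800×835.7/100,000 + 463,900×1563.8/100,000
= 226.90 + 863.56 + 1481.66 + 3285.68 + 2329.93 + 7254.47 = 15442.21.

15442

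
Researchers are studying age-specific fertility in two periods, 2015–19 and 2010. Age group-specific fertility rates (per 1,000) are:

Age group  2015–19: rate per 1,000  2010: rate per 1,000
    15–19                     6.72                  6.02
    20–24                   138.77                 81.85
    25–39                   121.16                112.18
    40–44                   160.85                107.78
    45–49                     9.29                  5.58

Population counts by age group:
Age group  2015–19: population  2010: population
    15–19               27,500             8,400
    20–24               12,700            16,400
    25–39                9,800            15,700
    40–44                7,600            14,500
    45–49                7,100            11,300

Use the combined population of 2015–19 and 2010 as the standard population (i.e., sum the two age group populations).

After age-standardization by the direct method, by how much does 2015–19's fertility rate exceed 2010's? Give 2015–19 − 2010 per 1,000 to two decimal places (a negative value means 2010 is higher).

24.06

Combined standard total = 131,000; weights = 0.2740, 0.2221, 0.1947, 0.1687, 0.1405.
2015–19: 0.2740×6.72 + 0.2221×138.77 + 0.1947×121.16 + 0.1687×160.85 + 0.1405×9.29 = 84.6928 per 1,000.
2010: 0.2740×6.02 + 0.2221×81.85 + 0.1947×112.18 + 0.1687×107.78 + 0.1405×5.58 = 60.6348 per 1,000.
Difference = 84.6928 − 60.6348 = 24.0580.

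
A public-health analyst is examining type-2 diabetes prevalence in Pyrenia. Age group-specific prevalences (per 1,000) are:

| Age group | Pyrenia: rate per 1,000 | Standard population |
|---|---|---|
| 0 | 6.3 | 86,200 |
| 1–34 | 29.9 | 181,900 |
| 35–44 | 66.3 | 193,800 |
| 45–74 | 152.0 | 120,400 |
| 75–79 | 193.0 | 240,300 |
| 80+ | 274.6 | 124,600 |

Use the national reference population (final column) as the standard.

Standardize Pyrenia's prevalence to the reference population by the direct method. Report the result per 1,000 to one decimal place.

124.3

Standard total = 947,200; weights = 0.0910, 0.1920, 0.2046, 0.1271, 0.2537, 0.1315.
Standardized rate: 0.0910×6.3 + 0.1920×29.9 + 0.2046×66.3 + 0.1271×152.0 + 0.2537×193.0 + 0.1315×274.6 = 124.2870 per 1,000.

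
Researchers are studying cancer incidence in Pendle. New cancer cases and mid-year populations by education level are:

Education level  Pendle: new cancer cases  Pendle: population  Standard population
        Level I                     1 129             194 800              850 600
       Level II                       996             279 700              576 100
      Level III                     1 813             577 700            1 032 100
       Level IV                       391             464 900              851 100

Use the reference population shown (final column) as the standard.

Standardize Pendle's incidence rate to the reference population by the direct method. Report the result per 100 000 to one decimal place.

330.4

Education-specific rates per 100 000 for Pendle: 579.57, 356.10, 313.83, 84.10.
Standard total = 3 309 900; weights = 0.2570, 0.1741, 0.3118, 0.2571.
Standardized rate: 0.2570×579.57 + 0.1741×356.10 + 0.3118×313.83 + 0.2571×84.10 = 330.4069 per 100 000.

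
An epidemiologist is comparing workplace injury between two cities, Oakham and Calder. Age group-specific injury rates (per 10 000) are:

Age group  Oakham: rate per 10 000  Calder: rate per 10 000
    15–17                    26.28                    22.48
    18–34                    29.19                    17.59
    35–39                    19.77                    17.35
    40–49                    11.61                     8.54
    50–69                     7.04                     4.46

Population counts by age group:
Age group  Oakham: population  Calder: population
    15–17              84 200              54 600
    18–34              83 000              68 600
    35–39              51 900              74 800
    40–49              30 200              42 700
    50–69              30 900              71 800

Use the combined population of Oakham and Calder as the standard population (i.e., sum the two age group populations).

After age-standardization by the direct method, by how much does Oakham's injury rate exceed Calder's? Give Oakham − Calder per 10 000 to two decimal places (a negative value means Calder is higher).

Combined standard total = 592 700; weights = 0.2342, 0.2558, 0.2138, 0.1230, 0.1733.
Oakham: 0.2342×26.28 + 0.2558×29.19 + 0.2138×19.77 + 0.1230×11.61 + 0.1733×7.04 = 20.4945 per 10 000.
Calder: 0.2342×22.48 + 0.2558×17.59 + 0.2138×17.35 + 0.1230×8.54 + 0.1733×4.46 = 15.2956 per 10 000.
Difference = 20.4945 − 15.2956 = 5.1989.

5.20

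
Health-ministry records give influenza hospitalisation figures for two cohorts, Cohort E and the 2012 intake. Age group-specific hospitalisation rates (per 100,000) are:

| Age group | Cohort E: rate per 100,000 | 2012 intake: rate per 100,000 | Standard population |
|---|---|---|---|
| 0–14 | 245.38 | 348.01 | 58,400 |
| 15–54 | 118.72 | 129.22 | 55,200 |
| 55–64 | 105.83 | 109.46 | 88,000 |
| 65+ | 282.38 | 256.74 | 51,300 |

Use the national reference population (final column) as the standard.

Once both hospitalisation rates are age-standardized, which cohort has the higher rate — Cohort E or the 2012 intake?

Standard total = 252,900; weights = 0.2309, 0.2183, 0.3480, 0.2028.
Cohort E: 0.2309×245.38 + 0.2183×118.72 + 0.3480×105.83 + 0.2028×282.38 = 176.6812 per 100,000.
The 2012 intake: 0.2309×348.01 + 0.2183×129.22 + 0.3480×109.46 + 0.2028×256.74 = 198.7346 per 100,000.

2012 intake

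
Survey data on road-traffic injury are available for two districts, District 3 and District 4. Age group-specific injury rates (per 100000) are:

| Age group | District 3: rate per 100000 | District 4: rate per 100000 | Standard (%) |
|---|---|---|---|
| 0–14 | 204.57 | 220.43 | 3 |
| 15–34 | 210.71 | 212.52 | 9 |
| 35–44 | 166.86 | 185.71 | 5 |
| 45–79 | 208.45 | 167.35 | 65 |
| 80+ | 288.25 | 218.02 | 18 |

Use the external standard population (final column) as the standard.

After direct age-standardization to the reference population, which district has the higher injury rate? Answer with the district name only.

Standard weights: 0.03, 0.09, 0.05, 0.65, 0.18.
District 3: 0.0300×204.57 + 0.0900×210.71 + 0.0500×166.86 + 0.6500×208.45 + 0.1800×288.25 = 220.8215 per 100000.
District 4: 0.0300×220.43 + 0.0900×212.52 + 0.0500×185.71 + 0.6500×167.35 + 0.1800×218.02 = 183.0463 per 100000.

District 3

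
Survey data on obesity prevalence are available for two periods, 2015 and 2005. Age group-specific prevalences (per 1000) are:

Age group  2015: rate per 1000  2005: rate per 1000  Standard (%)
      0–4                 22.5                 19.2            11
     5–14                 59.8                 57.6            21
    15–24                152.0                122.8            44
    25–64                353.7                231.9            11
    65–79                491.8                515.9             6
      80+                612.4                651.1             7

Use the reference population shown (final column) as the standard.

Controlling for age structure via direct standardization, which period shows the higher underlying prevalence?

Standard weights: 0.11, 0.21, 0.44, 0.11, 0.06, 0.07.
2015: 0.1100×22.5 + 0.2100×59.8 + 0.4400×152.0 + 0.1100×353.7 + 0.0600×491.8 + 0.0700×612.4 = 193.1960 per 1000.
2005: 0.1100×19.2 + 0.2100×57.6 + 0.4400×122.8 + 0.1100×231.9 + 0.0600×515.9 + 0.0700×651.1 = 170.2800 per 1000.

2015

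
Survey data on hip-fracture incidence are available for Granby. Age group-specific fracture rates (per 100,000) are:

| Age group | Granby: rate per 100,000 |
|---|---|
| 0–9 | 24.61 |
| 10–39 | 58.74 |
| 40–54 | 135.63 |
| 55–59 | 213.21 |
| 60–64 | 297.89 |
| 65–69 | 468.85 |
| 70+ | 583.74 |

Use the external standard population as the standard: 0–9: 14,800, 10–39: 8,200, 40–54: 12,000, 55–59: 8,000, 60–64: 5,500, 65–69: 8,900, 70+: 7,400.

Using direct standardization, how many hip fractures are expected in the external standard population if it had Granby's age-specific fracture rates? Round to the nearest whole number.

143

Expected hip fractures = Σ (standard pop × age-specific rate ÷ 100,000)
= 14,800×24.61/100,000 + 8,200×58.74/100,000 + 12,000×135.63/100,000 + 8,000×213.21/100,000 + 5,500×297.89/100,000 + 8,900×468.85/100,000 + 7,400×583.74/100,000
= 3.64 + 4.82 + 16.28 + 17.06 + 16.38 + 41.73 + 43.20 = 143.10.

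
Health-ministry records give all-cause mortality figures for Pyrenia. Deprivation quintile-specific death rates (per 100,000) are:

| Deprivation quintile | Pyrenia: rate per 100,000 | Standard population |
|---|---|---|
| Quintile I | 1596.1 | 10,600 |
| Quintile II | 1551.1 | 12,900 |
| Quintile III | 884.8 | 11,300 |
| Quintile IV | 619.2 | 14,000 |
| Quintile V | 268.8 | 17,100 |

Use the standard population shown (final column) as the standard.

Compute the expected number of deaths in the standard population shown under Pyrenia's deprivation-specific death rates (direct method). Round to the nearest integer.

Expected deaths = Σ (standard pop × deprivation-specific rate ÷ 100,000)
= 10,600×1596.1/100,000 + 12,900×1551.1/100,000 + 11,300×884.8/100,000 + 14,000×619.2/100,000 + 17,100×268.8/100,000
= 169.19 + 200.09 + 99.98 + 86.69 + 45.96 = 601.91.

602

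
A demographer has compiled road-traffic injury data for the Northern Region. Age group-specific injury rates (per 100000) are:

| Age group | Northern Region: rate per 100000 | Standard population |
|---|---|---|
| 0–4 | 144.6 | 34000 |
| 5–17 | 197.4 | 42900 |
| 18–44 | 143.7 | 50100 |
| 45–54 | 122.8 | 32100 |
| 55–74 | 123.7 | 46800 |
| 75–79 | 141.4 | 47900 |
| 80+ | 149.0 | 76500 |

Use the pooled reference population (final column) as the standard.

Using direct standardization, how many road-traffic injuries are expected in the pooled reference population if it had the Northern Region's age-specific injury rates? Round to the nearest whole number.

Expected road-traffic injuries = Σ (standard pop × age-specific rate ÷ 100000)
= 34000×144.6/100000 + 42900×197.4/100000 + 50100×143.7/100000 + 32100×122.8/100000 + 46800×123.7/100000 + 47900×141.4/100000 + 76500×149.0/100000
= 49.16 + 84.68 + 71.99 + 39.42 + 57.89 + 67.73 + 113.98 = 484.87.

485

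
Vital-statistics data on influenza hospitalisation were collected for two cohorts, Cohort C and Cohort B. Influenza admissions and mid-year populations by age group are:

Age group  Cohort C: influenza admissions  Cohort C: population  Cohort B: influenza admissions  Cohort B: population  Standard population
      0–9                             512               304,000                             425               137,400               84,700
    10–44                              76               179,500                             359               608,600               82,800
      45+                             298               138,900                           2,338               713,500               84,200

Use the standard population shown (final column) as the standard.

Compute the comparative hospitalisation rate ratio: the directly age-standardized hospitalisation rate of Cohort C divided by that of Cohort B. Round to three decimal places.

0.611

Age-specific rates per 100,000 for Cohort C: 168.42, 42.34, 214.54.
For Cohort B: 309.32, 58.99, 327.68.
Standard total = 251,700; weights = 0.3365, 0.3290, 0.3345.
Cohort C: 0.3365×168.42 + 0.3290×42.34 + 0.3345×214.54 = 142.3739 per 100,000.
Cohort B: 0.3365×309.32 + 0.3290×58.99 + 0.3345×327.68 = 233.1106 per 100,000.
Ratio = 142.3739 ÷ 233.1106 = 0.61076.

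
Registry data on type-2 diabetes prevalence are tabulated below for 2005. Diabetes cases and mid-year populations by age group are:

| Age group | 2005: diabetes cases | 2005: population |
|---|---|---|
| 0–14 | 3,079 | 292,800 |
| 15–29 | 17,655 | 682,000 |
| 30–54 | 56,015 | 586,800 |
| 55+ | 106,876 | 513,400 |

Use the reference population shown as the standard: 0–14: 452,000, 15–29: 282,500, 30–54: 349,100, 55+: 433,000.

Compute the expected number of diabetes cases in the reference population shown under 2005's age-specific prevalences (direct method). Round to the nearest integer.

135530

Age-specific rates per 1,000 for 2005: 10.516, 25.887, 95.458, 208.173.
Expected diabetes cases = Σ (standard pop × age-specific rate ÷ 1,000)
= 452,000×10.516/1,000 + 282,500×25.887/1,000 + 349,100×95.458/1,000 + 433,000×208.173/1,000
= 4753.10 + 7313.10 + 33324.53 + 90138.89 = 135529.63.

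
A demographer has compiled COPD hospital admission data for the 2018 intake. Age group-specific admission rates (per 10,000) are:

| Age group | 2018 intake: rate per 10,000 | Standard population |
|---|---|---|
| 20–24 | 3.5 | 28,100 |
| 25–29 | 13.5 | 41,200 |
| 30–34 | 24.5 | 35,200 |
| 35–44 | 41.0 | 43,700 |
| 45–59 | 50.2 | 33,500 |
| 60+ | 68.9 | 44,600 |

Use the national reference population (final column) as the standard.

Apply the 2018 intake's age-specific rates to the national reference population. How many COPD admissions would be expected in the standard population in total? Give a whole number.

806

Expected COPD admissions = Σ (standard pop × age-specific rate ÷ 10,000)
= 28,100×3.5/10,000 + 41,200×13.5/10,000 + 35,200×24.5/10,000 + 43,700×41.0/10,000 + 33,500×50.2/10,000 + 44,600×68.9/10,000
= 9.84 + 55.62 + 86.24 + 179.17 + 168.17 + 307.29 = 806.33.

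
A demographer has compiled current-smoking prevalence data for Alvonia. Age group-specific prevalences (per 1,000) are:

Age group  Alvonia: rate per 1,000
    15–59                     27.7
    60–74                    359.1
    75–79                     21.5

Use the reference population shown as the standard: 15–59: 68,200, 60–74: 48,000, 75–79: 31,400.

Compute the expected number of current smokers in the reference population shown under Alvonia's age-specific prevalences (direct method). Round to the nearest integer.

19801

Expected current smokers = Σ (standard pop × age-specific rate ÷ 1,000)
= 68,200×27.7/1,000 + 48,000×359.1/1,000 + 31,400×21.5/1,000
= 1889.14 + 17236.80 + 675.10 = 19801.04.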